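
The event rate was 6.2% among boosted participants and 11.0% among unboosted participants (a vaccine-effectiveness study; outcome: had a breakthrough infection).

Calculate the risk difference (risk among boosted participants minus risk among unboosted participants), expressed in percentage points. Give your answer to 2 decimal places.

risk difference = 0.0620 − 0.1100 = -0.0480 → -4.80 percentage points

RD: -4.80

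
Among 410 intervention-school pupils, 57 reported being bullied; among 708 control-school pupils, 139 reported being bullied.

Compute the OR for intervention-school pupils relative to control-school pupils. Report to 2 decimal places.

OR = (57 × 569) / (353 × 139) = 32433/49067 ≈ 0.66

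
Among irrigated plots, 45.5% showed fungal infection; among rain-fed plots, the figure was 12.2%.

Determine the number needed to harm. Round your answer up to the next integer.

4

absolute risk difference = 0.333000
1 / 0.333000 = 3.003 → round up → 4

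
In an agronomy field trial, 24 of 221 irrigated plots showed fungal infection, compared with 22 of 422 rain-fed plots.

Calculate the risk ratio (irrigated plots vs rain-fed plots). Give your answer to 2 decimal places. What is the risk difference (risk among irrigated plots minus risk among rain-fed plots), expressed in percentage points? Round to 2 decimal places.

risk, irrigated plots = 24/221 = 0.1086
risk, rain-fed plots = 22/422 = 0.0521
RR = 0.1086 / 0.0521 = 2.08
risk difference = 0.1086 − 0.0521 = 0.0565 → 5.65 percentage points

RR = 2.08; RD = 5.65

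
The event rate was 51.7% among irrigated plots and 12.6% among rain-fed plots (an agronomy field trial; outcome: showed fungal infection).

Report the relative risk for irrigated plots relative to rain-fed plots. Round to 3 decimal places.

RR = 0.5170 / 0.1260 = 4.103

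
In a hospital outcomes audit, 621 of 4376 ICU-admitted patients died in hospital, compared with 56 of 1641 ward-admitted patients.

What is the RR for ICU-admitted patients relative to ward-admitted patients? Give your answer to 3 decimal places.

risk, ICU-admitted patients = 621/4376 = 0.14191
risk, ward-admitted patients = 56/1641 = 0.03413
RR = 0.14191 / 0.03413 = 4.158

RR = 4.158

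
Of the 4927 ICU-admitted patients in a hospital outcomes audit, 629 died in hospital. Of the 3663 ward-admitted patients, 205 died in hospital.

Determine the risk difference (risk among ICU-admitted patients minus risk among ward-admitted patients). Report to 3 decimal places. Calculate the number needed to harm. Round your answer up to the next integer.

RD = 0.072; NNH = 14

risk, ICU-admitted patients = 629/4927 = 0.1277
risk, ward-admitted patients = 205/3663 = 0.0560
risk difference = 0.1277 − 0.0560 = 0.072
absolute risk difference = 0.071699
1 / 0.071699 = 13.947 → round up → 14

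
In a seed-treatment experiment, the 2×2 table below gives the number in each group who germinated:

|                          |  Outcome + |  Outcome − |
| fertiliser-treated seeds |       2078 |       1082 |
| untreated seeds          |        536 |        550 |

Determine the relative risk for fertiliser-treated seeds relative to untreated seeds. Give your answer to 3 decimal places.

RR ≈ 1.332

risk, fertiliser-treated seeds = 2078/3160 = 0.6576
risk, untreated seeds = 536/1086 = 0.4936
RR = 0.6576 / 0.4936 = 1.332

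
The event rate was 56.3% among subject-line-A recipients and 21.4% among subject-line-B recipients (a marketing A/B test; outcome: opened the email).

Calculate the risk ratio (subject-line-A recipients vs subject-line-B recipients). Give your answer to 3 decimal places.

RR = 0.5630 / 0.2140 = 2.631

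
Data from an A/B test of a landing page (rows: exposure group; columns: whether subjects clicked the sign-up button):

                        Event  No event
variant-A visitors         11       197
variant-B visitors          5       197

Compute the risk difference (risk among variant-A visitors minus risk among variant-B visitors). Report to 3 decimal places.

risk, variant-A visitors = 11/208 = 0.05288
risk, variant-B visitors = 5/202 = 0.02475
risk difference = 0.05288 − 0.02475 = 0.028

0.028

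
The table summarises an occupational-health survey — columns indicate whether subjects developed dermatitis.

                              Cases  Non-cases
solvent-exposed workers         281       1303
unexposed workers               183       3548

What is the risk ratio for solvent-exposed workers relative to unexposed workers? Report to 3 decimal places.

risk, solvent-exposed workers = 281/1584 = 0.17740
risk, unexposed workers = 183/3731 = 0.04905
RR = 0.17740 / 0.04905 = 3.617

3.617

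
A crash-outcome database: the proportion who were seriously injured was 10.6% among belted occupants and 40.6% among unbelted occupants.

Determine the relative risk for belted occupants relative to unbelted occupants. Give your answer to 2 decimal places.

RR = 0.1060 / 0.4060 = 0.26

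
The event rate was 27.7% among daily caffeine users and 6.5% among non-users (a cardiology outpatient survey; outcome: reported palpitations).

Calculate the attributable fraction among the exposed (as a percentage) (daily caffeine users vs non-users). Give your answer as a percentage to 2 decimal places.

AR% = (0.2770 − 0.0650) / 0.2770 = 0.7653 → 76.53%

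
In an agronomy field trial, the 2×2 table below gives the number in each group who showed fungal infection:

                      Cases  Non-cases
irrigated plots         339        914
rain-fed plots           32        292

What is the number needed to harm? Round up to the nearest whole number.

risk, irrigated plots = 339/1253 = 0.270551
risk, rain-fed plots = 32/324 = 0.098765
absolute risk difference = 0.171785
1 / 0.171785 = 5.821 → round up → 6

NNH ≈ 6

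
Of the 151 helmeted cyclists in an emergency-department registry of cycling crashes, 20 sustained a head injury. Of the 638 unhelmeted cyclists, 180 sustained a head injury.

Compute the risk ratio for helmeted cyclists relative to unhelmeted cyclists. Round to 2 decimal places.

RR ≈ 0.47

risk, helmeted cyclists = 20/151 = 0.1325
risk, unhelmeted cyclists = 180/638 = 0.2821
RR = 0.1325 / 0.2821 = 0.47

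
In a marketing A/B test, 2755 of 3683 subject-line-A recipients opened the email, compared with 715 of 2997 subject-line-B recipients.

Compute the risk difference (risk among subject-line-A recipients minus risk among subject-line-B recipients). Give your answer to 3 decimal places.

risk, subject-line-A recipients = 2755/3683 = 0.7480
risk, subject-line-B recipients = 715/2997 = 0.2386
risk difference = 0.7480 − 0.2386 = 0.509

RD ≈ 0.509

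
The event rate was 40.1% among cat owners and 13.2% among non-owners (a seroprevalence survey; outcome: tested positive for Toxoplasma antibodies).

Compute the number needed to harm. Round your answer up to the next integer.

4

absolute risk difference = 0.269000
1 / 0.269000 = 3.717 → round up → 4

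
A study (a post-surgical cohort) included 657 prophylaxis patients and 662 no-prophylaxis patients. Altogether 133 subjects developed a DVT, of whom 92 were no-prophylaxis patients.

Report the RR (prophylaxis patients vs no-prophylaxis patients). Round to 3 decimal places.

prophylaxis patients with the outcome: 133 − 92 = 41
prophylaxis patients without the outcome: 657 − 41 = 616
no-prophylaxis patients without the outcome: 662 − 92 = 570
risk, prophylaxis patients = 41/657 = 0.0624
risk, no-prophylaxis patients = 92/662 = 0.1390
RR = 0.0624 / 0.1390 = 0.449

0.449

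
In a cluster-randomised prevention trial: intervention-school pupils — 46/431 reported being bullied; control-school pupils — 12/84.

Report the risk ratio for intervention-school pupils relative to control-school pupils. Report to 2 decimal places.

risk, intervention-school pupils = 46/431 = 0.1067
risk, control-school pupils = 12/84 = 0.1429
RR = 0.1067 / 0.1429 = 0.75

RR = 0.75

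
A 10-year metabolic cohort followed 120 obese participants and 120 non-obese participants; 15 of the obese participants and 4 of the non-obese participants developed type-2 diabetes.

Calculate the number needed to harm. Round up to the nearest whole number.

11

risk, obese participants = 15/120 = 0.125000
risk, non-obese participants = 4/120 = 0.033333
absolute risk difference = 0.091667
1 / 0.091667 = 10.909 → round up → 11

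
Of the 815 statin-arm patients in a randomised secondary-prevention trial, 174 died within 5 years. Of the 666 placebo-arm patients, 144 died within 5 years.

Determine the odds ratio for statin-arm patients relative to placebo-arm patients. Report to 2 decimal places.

OR = (174 × 522) / (641 × 144) = 90828/92304 ≈ 0.98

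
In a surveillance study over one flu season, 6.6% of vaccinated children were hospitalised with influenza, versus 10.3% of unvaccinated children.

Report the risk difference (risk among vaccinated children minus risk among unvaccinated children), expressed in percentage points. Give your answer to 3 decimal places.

-3.700

risk difference = 0.0660 − 0.1030 = -0.0370 → -3.700 percentage points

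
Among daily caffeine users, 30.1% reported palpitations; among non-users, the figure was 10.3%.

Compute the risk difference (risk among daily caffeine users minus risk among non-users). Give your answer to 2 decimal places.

risk difference = 0.3010 − 0.1030 = 0.20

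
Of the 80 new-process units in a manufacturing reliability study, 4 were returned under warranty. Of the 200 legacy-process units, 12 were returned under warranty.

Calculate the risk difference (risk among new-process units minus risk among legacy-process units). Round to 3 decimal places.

-0.010

risk, new-process units = 4/80 = 0.0500
risk, legacy-process units = 12/200 = 0.0600
risk difference = 0.0500 − 0.0600 = -0.010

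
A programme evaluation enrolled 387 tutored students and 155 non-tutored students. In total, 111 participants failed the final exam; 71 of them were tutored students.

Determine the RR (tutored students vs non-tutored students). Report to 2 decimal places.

RR ≈ 0.71

tutored students without the outcome: 387 − 71 = 316
non-tutored students with the outcome: 111 − 71 = 40
non-tutored students without the outcome: 155 − 40 = 115
risk, tutored students = 71/387 = 0.1835
risk, non-tutored students = 40/155 = 0.2581
RR = 0.1835 / 0.2581 = 0.71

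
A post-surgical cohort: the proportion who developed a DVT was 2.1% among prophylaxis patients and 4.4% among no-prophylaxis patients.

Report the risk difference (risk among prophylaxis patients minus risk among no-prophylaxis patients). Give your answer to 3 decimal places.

risk difference = 0.02100 − 0.04400 = -0.023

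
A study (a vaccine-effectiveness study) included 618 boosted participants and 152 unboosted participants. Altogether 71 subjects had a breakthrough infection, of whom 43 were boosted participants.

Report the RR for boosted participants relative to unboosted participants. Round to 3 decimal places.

0.378

boosted participants without the outcome: 618 − 43 = 575
unboosted participants with the outcome: 71 − 43 = 28
unboosted participants without the outcome: 152 − 28 = 124
risk, boosted participants = 43/618 = 0.0696
risk, unboosted participants = 28/152 = 0.1842
RR = 0.0696 / 0.1842 = 0.378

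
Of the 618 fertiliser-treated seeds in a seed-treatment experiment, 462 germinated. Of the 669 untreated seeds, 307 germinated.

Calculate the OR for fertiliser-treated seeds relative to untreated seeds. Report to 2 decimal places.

OR = (462 × 362) / (156 × 307) = 167244/47892 ≈ 3.49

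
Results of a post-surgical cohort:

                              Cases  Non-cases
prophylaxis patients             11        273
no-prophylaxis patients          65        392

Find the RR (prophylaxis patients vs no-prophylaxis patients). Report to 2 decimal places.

RR ≈ 0.27

risk, prophylaxis patients = 11/284 = 0.03873
risk, no-prophylaxis patients = 65/457 = 0.14223
RR = 0.03873 / 0.14223 = 0.27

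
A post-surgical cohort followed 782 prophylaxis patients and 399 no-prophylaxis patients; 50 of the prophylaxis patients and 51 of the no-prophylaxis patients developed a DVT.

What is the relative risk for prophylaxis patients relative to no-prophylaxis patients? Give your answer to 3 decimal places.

risk, prophylaxis patients = 50/782 = 0.0639
risk, no-prophylaxis patients = 51/399 = 0.1278
RR = 0.0639 / 0.1278 = 0.500

RR ≈ 0.500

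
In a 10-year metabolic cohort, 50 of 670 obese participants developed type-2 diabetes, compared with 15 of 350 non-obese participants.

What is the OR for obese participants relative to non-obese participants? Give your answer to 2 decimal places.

OR ≈ 1.80

odds, obese participants = 50/620 = 0.08065
odds, non-obese participants = 15/335 = 0.04478
OR = 0.08065 / 0.04478 = 1.80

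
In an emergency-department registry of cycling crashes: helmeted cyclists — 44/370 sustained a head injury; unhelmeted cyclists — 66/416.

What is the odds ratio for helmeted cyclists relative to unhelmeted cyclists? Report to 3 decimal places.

OR ≈ 0.716

odds, helmeted cyclists = 44/326 = 0.1350
odds, unhelmeted cyclists = 66/350 = 0.1886
OR = 0.1350 / 0.1886 = 0.716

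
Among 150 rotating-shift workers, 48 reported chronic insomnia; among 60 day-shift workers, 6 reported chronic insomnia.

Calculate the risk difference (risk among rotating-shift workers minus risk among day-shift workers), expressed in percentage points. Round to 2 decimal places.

risk, rotating-shift workers = 48/150 = 0.3200
risk, day-shift workers = 6/60 = 0.1000
risk difference = 0.3200 − 0.1000 = 0.2200 → 22.00 percentage points

22.00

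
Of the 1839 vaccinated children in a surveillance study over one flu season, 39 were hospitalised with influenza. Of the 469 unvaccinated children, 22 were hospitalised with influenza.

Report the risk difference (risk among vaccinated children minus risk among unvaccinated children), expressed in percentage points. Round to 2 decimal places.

risk, vaccinated children = 39/1839 = 0.02121
risk, unvaccinated children = 22/469 = 0.04691
risk difference = 0.02121 − 0.04691 = -0.02570 → -2.57 percentage points

RD ≈ -2.57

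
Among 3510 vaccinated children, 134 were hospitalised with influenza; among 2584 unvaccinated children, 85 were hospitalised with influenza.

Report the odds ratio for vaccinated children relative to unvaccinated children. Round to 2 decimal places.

OR ≈ 1.17

odds, vaccinated children = 134/3376 = 0.03969
odds, unvaccinated children = 85/2499 = 0.03401
OR = 0.03969 / 0.03401 = 1.17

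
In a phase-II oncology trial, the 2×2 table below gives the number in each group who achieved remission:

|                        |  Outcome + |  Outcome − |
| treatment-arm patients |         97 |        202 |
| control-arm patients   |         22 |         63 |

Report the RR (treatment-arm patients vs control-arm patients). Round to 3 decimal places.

risk, treatment-arm patients = 97/299 = 0.3244
risk, control-arm patients = 22/85 = 0.2588
RR = 0.3244 / 0.2588 = 1.253

RR = 1.253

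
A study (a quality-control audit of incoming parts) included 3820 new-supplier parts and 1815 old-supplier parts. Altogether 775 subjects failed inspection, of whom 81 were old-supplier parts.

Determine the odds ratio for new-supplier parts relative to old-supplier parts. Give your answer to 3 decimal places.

new-supplier parts with the outcome: 775 − 81 = 694
new-supplier parts without the outcome: 3820 − 694 = 3126
old-supplier parts without the outcome: 1815 − 81 = 1734
OR = (694 × 1734) / (3126 × 81) = 1203396/253206 ≈ 4.753

4.753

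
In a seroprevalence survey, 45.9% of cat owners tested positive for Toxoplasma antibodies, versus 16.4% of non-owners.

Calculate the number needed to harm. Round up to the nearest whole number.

NNH ≈ 4

absolute risk difference = 0.295000
1 / 0.295000 = 3.390 → round up → 4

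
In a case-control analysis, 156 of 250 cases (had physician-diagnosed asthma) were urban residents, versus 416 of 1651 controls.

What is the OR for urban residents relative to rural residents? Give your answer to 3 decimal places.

OR = (156 × 1235) / (416 × 94) = 192660/39104 ≈ 4.927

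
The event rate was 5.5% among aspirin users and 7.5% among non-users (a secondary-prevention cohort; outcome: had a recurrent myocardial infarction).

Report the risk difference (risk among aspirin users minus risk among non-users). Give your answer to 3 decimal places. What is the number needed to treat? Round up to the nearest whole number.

risk difference = 0.0550 − 0.0750 = -0.020
absolute risk difference = 0.020000
1 / 0.020000 = 50.000 → round up → 50

RD = -0.020; NNT = 50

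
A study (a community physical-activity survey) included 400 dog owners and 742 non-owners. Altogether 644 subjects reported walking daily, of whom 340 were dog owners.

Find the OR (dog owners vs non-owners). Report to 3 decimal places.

dog owners without the outcome: 400 − 340 = 60
non-owners with the outcome: 644 − 340 = 304
non-owners without the outcome: 742 − 304 = 438
OR = (340 × 438) / (60 × 304) = 148920/18240 ≈ 8.164

OR: 8.164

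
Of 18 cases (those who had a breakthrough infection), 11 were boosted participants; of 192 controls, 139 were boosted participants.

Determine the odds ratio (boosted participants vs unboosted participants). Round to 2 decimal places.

0.60

odds, boosted participants = 11/139 = 0.0791
odds, unboosted participants = 7/53 = 0.1321
OR = 0.0791 / 0.1321 = 0.60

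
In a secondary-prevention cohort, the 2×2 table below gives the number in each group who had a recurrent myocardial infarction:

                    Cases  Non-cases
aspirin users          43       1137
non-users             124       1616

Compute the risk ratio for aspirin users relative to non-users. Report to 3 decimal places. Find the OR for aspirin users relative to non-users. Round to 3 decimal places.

RR = 0.511; OR = 0.493

risk, aspirin users = 43/1180 = 0.03644
risk, non-users = 124/1740 = 0.07126
RR = 0.03644 / 0.07126 = 0.511
OR = (43 × 1616) / (1137 × 124) = 69488/140988 ≈ 0.493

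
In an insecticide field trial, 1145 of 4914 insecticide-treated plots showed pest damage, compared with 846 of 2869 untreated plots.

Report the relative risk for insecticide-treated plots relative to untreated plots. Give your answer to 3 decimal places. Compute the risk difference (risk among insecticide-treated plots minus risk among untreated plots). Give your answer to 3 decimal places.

risk, insecticide-treated plots = 1145/4914 = 0.2330
risk, untreated plots = 846/2869 = 0.2949
RR = 0.2330 / 0.2949 = 0.790
risk difference = 0.2330 − 0.2949 = -0.062

RR = 0.790; RD = -0.062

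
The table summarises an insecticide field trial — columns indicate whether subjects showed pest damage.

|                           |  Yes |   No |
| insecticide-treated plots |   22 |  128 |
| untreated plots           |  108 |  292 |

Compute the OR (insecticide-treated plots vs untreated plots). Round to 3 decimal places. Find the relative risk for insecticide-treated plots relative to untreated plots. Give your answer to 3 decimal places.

OR = 0.465; RR = 0.543

odds, insecticide-treated plots = 22/128 = 0.1719
odds, untreated plots = 108/292 = 0.3699
OR = 0.1719 / 0.3699 = 0.465
risk, insecticide-treated plots = 22/150 = 0.1467
risk, untreated plots = 108/400 = 0.2700
RR = 0.1467 / 0.2700 = 0.543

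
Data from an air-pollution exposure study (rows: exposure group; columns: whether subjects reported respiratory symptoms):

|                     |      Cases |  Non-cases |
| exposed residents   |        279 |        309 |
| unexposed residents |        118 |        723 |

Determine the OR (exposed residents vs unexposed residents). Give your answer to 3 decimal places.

OR = (279 × 723) / (309 × 118) = 201717/36462 ≈ 5.532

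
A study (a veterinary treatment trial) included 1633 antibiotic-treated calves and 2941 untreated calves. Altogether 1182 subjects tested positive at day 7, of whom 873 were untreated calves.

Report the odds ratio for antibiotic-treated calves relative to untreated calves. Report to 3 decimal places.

antibiotic-treated calves with the outcome: 1182 − 873 = 309
antibiotic-treated calves without the outcome: 1633 − 309 = 1324
untreated calves without the outcome: 2941 − 873 = 2068
OR = (309 × 2068) / (1324 × 873) = 639012/1155852 ≈ 0.553

0.553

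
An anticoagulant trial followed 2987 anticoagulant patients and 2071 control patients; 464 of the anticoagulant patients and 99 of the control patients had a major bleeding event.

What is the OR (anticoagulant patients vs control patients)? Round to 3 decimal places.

OR = (464 × 1972) / (2523 × 99) = 915008/249777 ≈ 3.663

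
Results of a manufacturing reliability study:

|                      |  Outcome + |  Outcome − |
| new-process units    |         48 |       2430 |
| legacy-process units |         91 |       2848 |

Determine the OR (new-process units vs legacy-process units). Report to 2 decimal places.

OR = (48 × 2848) / (2430 × 91) = 136704/221130 ≈ 0.62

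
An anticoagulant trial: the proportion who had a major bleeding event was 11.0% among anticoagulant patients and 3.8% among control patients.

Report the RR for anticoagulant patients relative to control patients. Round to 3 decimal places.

RR = 0.11000 / 0.03800 = 2.895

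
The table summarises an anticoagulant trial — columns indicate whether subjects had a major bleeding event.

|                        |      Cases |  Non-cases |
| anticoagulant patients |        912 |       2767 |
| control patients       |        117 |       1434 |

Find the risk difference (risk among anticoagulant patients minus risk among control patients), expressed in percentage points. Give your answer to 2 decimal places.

17.25

risk, anticoagulant patients = 912/3679 = 0.2479
risk, control patients = 117/1551 = 0.0754
risk difference = 0.2479 − 0.0754 = 0.1725 → 17.25 percentage points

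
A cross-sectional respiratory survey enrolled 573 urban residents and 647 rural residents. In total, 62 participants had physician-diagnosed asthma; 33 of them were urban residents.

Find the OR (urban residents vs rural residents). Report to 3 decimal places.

OR = 1.302

urban residents without the outcome: 573 − 33 = 540
rural residents with the outcome: 62 − 33 = 29
rural residents without the outcome: 647 − 29 = 618
OR = (33 × 618) / (540 × 29) = 20394/15660 ≈ 1.302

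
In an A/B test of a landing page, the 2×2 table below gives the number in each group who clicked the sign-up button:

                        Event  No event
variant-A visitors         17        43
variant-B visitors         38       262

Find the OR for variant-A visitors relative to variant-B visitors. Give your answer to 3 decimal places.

OR = (17 × 262) / (43 × 38) = 4454/1634 ≈ 2.726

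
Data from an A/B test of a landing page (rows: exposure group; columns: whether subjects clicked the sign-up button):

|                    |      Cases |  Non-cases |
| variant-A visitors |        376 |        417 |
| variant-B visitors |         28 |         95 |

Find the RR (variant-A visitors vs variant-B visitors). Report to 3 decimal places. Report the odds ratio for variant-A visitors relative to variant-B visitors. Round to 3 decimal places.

RR = 2.083; OR = 3.059

risk, variant-A visitors = 376/793 = 0.4741
risk, variant-B visitors = 28/123 = 0.2276
RR = 0.4741 / 0.2276 = 2.083
OR = (376 × 95) / (417 × 28) = 35720/11676 ≈ 3.059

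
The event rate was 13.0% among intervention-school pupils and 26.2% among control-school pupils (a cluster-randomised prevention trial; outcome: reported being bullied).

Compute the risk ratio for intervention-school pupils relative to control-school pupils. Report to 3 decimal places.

RR = 0.1300 / 0.2620 = 0.496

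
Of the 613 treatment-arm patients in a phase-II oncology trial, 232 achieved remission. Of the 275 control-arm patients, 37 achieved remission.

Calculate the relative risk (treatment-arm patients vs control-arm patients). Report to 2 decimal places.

risk, treatment-arm patients = 232/613 = 0.3785
risk, control-arm patients = 37/275 = 0.1345
RR = 0.3785 / 0.1345 = 2.81

2.81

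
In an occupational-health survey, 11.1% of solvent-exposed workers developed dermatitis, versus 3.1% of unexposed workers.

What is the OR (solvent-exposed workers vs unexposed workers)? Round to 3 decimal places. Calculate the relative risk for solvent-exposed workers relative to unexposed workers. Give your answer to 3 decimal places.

odds, solvent-exposed workers = 0.11100/0.88900 = 0.12486
odds, unexposed workers = 0.03100/0.96900 = 0.03199
OR = 0.12486 / 0.03199 = 3.903
RR = 0.11100 / 0.03100 = 3.581

OR = 3.903; RR = 3.581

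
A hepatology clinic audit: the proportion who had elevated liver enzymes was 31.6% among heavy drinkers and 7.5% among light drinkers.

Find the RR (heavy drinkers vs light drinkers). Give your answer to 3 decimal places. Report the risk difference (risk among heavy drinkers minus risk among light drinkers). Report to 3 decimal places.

RR = 4.213; RD = 0.241

RR = 0.3160 / 0.0750 = 4.213
risk difference = 0.3160 − 0.0750 = 0.241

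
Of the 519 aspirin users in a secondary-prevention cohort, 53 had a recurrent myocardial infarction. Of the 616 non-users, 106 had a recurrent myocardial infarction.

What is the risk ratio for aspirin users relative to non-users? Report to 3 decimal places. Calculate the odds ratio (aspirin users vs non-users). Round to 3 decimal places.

RR = 0.593; OR = 0.547

risk, aspirin users = 53/519 = 0.1021
risk, non-users = 106/616 = 0.1721
RR = 0.1021 / 0.1721 = 0.593
OR = (53 × 510) / (466 × 106) = 27030/49396 ≈ 0.547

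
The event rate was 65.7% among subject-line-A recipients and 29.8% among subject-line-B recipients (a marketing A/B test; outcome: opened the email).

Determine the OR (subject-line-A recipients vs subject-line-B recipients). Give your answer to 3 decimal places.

odds, subject-line-A recipients = 0.6570/0.3430 = 1.9155
odds, subject-line-B recipients = 0.2980/0.7020 = 0.4245
OR = 1.9155 / 0.4245 = 4.512

4.512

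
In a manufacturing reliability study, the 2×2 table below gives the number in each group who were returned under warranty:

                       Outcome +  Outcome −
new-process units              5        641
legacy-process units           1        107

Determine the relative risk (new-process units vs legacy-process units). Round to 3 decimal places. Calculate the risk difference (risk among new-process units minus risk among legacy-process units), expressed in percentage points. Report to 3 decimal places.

RR = 0.836; RD = -0.152

risk, new-process units = 5/646 = 0.00774
risk, legacy-process units = 1/108 = 0.00926
RR = 0.00774 / 0.00926 = 0.836
risk difference = 0.00774 − 0.00926 = -0.00152 → -0.152 percentage points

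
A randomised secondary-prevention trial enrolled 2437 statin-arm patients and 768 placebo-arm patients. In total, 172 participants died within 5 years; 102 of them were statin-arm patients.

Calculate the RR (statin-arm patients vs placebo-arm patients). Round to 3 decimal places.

statin-arm patients without the outcome: 2437 − 102 = 2335
placebo-arm patients with the outcome: 172 − 102 = 70
placebo-arm patients without the outcome: 768 − 70 = 698
risk, statin-arm patients = 102/2437 = 0.04185
risk, placebo-arm patients = 70/768 = 0.09115
RR = 0.04185 / 0.09115 = 0.459

RR: 0.459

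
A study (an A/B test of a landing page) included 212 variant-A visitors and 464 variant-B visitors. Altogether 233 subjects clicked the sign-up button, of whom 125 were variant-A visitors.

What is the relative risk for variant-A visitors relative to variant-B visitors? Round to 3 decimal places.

2.533

variant-A visitors without the outcome: 212 − 125 = 87
variant-B visitors with the outcome: 233 − 125 = 108
variant-B visitors without the outcome: 464 − 108 = 356
risk, variant-A visitors = 125/212 = 0.5896
risk, variant-B visitors = 108/464 = 0.2328
RR = 0.5896 / 0.2328 = 2.533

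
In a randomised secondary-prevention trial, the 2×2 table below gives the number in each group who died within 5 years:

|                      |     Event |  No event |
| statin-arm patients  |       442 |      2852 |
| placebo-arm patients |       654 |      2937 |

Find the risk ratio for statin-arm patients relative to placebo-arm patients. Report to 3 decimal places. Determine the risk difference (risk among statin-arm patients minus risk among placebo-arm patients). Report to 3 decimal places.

RR = 0.737; RD = -0.048

risk, statin-arm patients = 442/3294 = 0.1342
risk, placebo-arm patients = 654/3591 = 0.1821
RR = 0.1342 / 0.1821 = 0.737
risk difference = 0.1342 − 0.1821 = -0.048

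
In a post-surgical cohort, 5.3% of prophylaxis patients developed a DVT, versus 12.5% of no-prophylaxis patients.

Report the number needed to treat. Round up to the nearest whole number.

absolute risk difference = 0.072000
1 / 0.072000 = 13.889 → round up → 14

NNT ≈ 14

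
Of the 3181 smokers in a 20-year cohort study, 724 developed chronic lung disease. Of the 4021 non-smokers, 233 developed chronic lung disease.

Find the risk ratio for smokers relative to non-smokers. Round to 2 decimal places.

risk, smokers = 724/3181 = 0.2276
risk, non-smokers = 233/4021 = 0.0579
RR = 0.2276 / 0.0579 = 3.93

RR ≈ 3.93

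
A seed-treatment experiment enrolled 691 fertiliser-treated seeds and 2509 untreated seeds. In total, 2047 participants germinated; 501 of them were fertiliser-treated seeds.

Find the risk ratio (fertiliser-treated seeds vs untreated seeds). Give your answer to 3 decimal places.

fertiliser-treated seeds without the outcome: 691 − 501 = 190
untreated seeds with the outcome: 2047 − 501 = 1546
untreated seeds without the outcome: 2509 − 1546 = 963
risk, fertiliser-treated seeds = 501/691 = 0.7250
risk, untreated seeds = 1546/2509 = 0.6162
RR = 0.7250 / 0.6162 = 1.177

1.177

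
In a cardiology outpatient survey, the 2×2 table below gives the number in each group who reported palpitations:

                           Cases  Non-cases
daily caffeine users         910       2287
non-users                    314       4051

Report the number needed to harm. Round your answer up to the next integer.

risk, daily caffeine users = 910/3197 = 0.284642
risk, non-users = 314/4365 = 0.071936
absolute risk difference = 0.212706
1 / 0.212706 = 4.701 → round up → 5

NNH = 5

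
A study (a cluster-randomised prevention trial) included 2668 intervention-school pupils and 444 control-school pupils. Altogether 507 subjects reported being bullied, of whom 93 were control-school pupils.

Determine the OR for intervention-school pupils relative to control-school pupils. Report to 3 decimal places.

intervention-school pupils with the outcome: 507 − 93 = 414
intervention-school pupils without the outcome: 2668 − 414 = 2254
control-school pupils without the outcome: 444 − 93 = 351
OR = (414 × 351) / (2254 × 93) = 145314/209622 ≈ 0.693

OR = 0.693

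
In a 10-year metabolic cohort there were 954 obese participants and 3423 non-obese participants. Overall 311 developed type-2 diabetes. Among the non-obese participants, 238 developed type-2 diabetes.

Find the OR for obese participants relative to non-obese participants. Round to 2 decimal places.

obese participants with the outcome: 311 − 238 = 73
obese participants without the outcome: 954 − 73 = 881
non-obese participants without the outcome: 3423 − 238 = 3185
OR = (73 × 3185) / (881 × 238) = 232505/209678 ≈ 1.11

1.11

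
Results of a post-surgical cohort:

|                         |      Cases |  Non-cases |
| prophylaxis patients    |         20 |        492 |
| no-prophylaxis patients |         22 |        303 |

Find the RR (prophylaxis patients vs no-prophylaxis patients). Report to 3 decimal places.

risk, prophylaxis patients = 20/512 = 0.03906
risk, no-prophylaxis patients = 22/325 = 0.06769
RR = 0.03906 / 0.06769 = 0.577

RR: 0.577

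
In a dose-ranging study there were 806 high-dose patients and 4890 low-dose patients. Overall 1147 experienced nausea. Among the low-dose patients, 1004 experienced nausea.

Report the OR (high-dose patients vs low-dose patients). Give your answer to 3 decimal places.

0.835

high-dose patients with the outcome: 1147 − 1004 = 143
high-dose patients without the outcome: 806 − 143 = 663
low-dose patients without the outcome: 4890 − 1004 = 3886
odds, high-dose patients = 143/663 = 0.2157
odds, low-dose patients = 1004/3886 = 0.2584
OR = 0.2157 / 0.2584 = 0.835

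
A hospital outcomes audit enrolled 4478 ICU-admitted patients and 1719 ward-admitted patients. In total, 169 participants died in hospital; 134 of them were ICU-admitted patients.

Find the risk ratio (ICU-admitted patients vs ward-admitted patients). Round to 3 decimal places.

1.470

ICU-admitted patients without the outcome: 4478 − 134 = 4344
ward-admitted patients with the outcome: 169 − 134 = 35
ward-admitted patients without the outcome: 1719 − 35 = 1684
risk, ICU-admitted patients = 134/4478 = 0.02992
risk, ward-admitted patients = 35/1719 = 0.02036
RR = 0.02992 / 0.02036 = 1.470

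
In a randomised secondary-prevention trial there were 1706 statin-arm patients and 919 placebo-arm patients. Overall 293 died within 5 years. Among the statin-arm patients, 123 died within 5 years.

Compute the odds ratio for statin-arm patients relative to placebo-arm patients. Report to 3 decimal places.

OR ≈ 0.342

statin-arm patients without the outcome: 1706 − 123 = 1583
placebo-arm patients with the outcome: 293 − 123 = 170
placebo-arm patients without the outcome: 919 − 170 = 749
odds, statin-arm patients = 123/1583 = 0.0777
odds, placebo-arm patients = 170/749 = 0.2270
OR = 0.0777 / 0.2270 = 0.342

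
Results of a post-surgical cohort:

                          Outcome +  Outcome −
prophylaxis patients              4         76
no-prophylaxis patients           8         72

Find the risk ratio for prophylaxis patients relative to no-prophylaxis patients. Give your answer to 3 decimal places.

RR: 0.500

risk, prophylaxis patients = 4/80 = 0.0500
risk, no-prophylaxis patients = 8/80 = 0.1000
RR = 0.0500 / 0.1000 = 0.500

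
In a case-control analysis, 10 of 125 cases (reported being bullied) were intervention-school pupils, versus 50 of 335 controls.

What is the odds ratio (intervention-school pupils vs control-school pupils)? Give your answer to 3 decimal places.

0.496

odds, intervention-school pupils = 10/50 = 0.2000
odds, control-school pupils = 115/285 = 0.4035
OR = 0.2000 / 0.4035 = 0.496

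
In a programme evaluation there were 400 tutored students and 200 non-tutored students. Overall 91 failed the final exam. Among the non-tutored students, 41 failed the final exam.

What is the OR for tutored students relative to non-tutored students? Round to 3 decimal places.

tutored students with the outcome: 91 − 41 = 50
tutored students without the outcome: 400 − 50 = 350
non-tutored students without the outcome: 200 − 41 = 159
OR = (50 × 159) / (350 × 41) = 7950/14350 ≈ 0.554

OR ≈ 0.554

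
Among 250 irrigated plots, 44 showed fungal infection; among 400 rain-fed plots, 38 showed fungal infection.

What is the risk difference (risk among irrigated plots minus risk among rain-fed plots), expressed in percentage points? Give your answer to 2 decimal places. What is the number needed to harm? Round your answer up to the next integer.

RD = 8.10; NNH = 13

risk, irrigated plots = 44/250 = 0.1760
risk, rain-fed plots = 38/400 = 0.0950
risk difference = 0.1760 − 0.0950 = 0.0810 → 8.10 percentage points
absolute risk difference = 0.081000
1 / 0.081000 = 12.346 → round up → 13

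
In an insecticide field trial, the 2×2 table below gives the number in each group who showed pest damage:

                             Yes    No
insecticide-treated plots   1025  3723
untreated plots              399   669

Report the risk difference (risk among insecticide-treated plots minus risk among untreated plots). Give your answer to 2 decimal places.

risk, insecticide-treated plots = 1025/4748 = 0.2159
risk, untreated plots = 399/1068 = 0.3736
risk difference = 0.2159 − 0.3736 = -0.16

RD ≈ -0.16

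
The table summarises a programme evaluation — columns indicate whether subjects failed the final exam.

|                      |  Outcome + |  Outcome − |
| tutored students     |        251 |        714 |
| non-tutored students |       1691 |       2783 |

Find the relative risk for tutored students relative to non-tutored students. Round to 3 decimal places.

risk, tutored students = 251/965 = 0.2601
risk, non-tutored students = 1691/4474 = 0.3780
RR = 0.2601 / 0.3780 = 0.688

0.688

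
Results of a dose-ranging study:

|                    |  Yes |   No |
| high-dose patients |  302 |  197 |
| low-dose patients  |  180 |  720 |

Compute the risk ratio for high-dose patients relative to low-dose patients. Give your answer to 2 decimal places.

risk, high-dose patients = 302/499 = 0.6052
risk, low-dose patients = 180/900 = 0.2000
RR = 0.6052 / 0.2000 = 3.03

3.03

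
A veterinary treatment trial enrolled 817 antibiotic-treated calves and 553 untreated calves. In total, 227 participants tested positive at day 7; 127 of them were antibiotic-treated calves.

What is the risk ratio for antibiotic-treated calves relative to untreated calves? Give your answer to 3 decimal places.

RR ≈ 0.860

antibiotic-treated calves without the outcome: 817 − 127 = 690
untreated calves with the outcome: 227 − 127 = 100
untreated calves without the outcome: 553 − 100 = 453
risk, antibiotic-treated calves = 127/817 = 0.1554
risk, untreated calves = 100/553 = 0.1808
RR = 0.1554 / 0.1808 = 0.860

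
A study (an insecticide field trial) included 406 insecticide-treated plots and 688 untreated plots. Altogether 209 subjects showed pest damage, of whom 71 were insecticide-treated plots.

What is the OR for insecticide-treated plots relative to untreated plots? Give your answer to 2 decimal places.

0.84

insecticide-treated plots without the outcome: 406 − 71 = 335
untreated plots with the outcome: 209 − 71 = 138
untreated plots without the outcome: 688 − 138 = 550
odds, insecticide-treated plots = 71/335 = 0.2119
odds, untreated plots = 138/550 = 0.2509
OR = 0.2119 / 0.2509 = 0.84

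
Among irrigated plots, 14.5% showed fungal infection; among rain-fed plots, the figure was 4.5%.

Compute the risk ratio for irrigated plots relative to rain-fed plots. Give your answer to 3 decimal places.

RR = 0.14500 / 0.04500 = 3.222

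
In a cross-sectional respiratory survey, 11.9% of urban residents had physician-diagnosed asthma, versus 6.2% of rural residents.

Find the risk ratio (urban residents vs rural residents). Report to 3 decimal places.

RR = 0.1190 / 0.0620 = 1.919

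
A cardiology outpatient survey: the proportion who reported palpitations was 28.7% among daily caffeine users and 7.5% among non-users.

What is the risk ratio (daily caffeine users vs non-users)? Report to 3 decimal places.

RR = 0.2870 / 0.0750 = 3.827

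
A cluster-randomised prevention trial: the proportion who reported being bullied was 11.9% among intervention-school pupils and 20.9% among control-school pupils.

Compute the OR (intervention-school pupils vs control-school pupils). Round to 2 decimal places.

odds, intervention-school pupils = 0.1190/0.8810 = 0.1351
odds, control-school pupils = 0.2090/0.7910 = 0.2642
OR = 0.1351 / 0.2642 = 0.51

0.51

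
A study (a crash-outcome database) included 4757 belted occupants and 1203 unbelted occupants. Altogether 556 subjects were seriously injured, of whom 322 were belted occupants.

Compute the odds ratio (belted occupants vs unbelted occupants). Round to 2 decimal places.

OR ≈ 0.30

belted occupants without the outcome: 4757 − 322 = 4435
unbelted occupants with the outcome: 556 − 322 = 234
unbelted occupants without the outcome: 1203 − 234 = 969
odds, belted occupants = 322/4435 = 0.0726
odds, unbelted occupants = 234/969 = 0.2415
OR = 0.0726 / 0.2415 = 0.30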